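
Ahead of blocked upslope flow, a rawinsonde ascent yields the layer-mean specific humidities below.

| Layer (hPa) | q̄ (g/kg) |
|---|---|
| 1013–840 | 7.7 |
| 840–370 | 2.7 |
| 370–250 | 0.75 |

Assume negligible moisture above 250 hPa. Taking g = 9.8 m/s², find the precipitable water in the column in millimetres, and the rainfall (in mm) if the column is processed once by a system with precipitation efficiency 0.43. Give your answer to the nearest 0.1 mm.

Precipitable water is the column-integrated vapour mass per unit area: PW = (1/g) Σ q̄ Δp, with q in kg/kg and Δp in Pa (1 kg/m² of water = 1 mm).
Layer 1013–840 hPa: Δp = 173 hPa = 17300 Pa, q̄ = 0.0077 kg/kg → 0.0077 × 17300 / 9.8 = 13.59 mm
Layer 840–370 hPa: Δp = 470 hPa = 47000 Pa, q̄ = 0.0027 kg/kg → 0.0027 × 47000 / 9.8 = 12.95 mm
Layer 370–250 hPa: Δp = 120 hPa = 12000 Pa, q̄ = 0.00075 kg/kg → 0.00075 × 12000 / 9.8 = 0.92 mm
PW = 13.59 + 12.95 + 0.92 = 27.46 ≈ 27.5 mm.
Rainfall = ε × PW = 0.43 × 27.5 = 11.8 mm.

PW ≈ 27.5 mm; rainfall ≈ 11.8 mm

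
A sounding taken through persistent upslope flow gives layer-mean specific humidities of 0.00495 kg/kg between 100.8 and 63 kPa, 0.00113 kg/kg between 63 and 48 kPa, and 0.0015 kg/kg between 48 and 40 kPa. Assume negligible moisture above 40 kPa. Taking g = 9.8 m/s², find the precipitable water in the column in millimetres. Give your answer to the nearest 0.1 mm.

PW ≈ 22.0 mm

Precipitable water is the column-integrated vapour mass per unit area: PW = (1/g) Σ q̄ Δp, with q in kg/kg and Δp in Pa (1 kg/m² of water = 1 mm).
Layer 100.8–63 kPa: Δp = 378 hPa = 37800 Pa, q̄ = 0.00495 kg/kg → 0.00495 × 37800 / 9.8 = 19.09 mm
Layer 63–48 kPa: Δp = 150 hPa = 15000 Pa, q̄ = 0.00113 kg/kg → 0.00113 × 15000 / 9.8 = 1.73 mm
Layer 48–40 kPa: Δp = 80 hPa = 8000 Pa, q̄ = 0.0015 kg/kg → 0.0015 × 8000 / 9.8 = 1.22 mm
PW = 19.09 + 1.73 + 1.22 = 22.04 ≈ 22.0 mm.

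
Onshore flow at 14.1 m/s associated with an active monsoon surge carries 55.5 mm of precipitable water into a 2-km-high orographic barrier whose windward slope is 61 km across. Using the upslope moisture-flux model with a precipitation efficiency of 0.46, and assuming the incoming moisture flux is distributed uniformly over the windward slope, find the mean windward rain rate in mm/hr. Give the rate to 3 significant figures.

R ≈ 21.2 mm/hr

Incoming column moisture flux per unit ridge length: F = V × PW = 14.1 × 55.5 = 782.55 mm·m/s.
Spread over the 61 km slope with efficiency ε = 0.46: R = ε·F/W = 0.46 × 782.55 / 61000 m = 5.901e-03 mm/s.
R = 5.901e-03 × 3600 = 21.2 mm/hr.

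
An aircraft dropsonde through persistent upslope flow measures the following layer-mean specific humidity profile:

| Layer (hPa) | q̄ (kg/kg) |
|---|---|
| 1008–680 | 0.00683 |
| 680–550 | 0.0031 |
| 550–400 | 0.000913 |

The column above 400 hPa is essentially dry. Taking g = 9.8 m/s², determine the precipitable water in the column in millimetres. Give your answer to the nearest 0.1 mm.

PW ≈ 28.4 mm

Precipitable water is the column-integrated vapour mass per unit area: PW = (1/g) Σ q̄ Δp, with q in kg/kg and Δp in Pa (1 kg/m² of water = 1 mm).
Layer 1008–680 hPa: Δp = 328 hPa = 32800 Pa, q̄ = 0.00683 kg/kg → 0.00683 × 32800 / 9.8 = 22.86 mm
Layer 680–550 hPa: Δp = 130 hPa = 13000 Pa, q̄ = 0.0031 kg/kg → 0.0031 × 13000 / 9.8 = 4.11 mm
Layer 550–400 hPa: Δp = 150 hPa = 15000 Pa, q̄ = 0.000913 kg/kg → 0.000913 × 15000 / 9.8 = 1.40 mm
PW = 22.86 + 4.11 + 1.40 = 28.37 ≈ 28.4 mm.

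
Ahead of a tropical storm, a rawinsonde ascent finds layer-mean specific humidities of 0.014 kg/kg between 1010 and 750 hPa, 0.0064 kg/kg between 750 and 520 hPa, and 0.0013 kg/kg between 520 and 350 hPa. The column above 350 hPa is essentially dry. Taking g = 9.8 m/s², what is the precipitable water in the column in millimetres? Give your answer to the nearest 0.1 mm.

PW ≈ 54.4 mm

Precipitable water is the column-integrated vapour mass per unit area: PW = (1/g) Σ q̄ Δp, with q in kg/kg and Δp in Pa (1 kg/m² of water = 1 mm).
Layer 1010–750 hPa: Δp = 260 hPa = 26000 Pa, q̄ = 0.014 kg/kg → 0.014 × 26000 / 9.8 = 37.14 mm
Layer 750–520 hPa: Δp = 230 hPa = 23000 Pa, q̄ = 0.0064 kg/kg → 0.0064 × 23000 / 9.8 = 15.02 mm
Layer 520–350 hPa: Δp = 170 hPa = 17000 Pa, q̄ = 0.0013 kg/kg → 0.0013 × 17000 / 9.8 = 2.26 mm
PW = 37.14 + 15.02 + 2.26 = 54.42 ≈ 54.4 mm.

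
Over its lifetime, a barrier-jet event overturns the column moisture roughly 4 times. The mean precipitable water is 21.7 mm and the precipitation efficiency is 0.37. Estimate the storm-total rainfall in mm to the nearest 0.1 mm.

Each cycle deposits ε × PW = 0.37 × 21.7 = 8.029 mm.
Over 4 cycles: 4 × 8.029 = 32.1 mm.

rainfall ≈ 32.1 mm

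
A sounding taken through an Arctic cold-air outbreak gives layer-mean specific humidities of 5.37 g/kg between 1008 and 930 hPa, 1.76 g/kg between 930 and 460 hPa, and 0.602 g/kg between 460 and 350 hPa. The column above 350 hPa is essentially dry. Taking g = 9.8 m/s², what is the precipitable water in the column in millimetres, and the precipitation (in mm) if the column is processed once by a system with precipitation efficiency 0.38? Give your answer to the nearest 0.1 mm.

PW ≈ 13.4 mm; precipitation ≈ 5.1 mm

Precipitable water is the column-integrated vapour mass per unit area: PW = (1/g) Σ q̄ Δp, with q in kg/kg and Δp in Pa (1 kg/m² of water = 1 mm).
Layer 1008–930 hPa: Δp = 78 hPa = 7800 Pa, q̄ = 0.00537 kg/kg → 0.00537 × 7800 / 9.8 = 4.27 mm
Layer 930–460 hPa: Δp = 470 hPa = 47000 Pa, q̄ = 0.00176 kg/kg → 0.00176 × 47000 / 9.8 = 8.44 mm
Layer 460–350 hPa: Δp = 110 hPa = 11000 Pa, q̄ = 0.000602 kg/kg → 0.000602 × 11000 / 9.8 = 0.68 mm
PW = 4.27 + 8.44 + 0.68 = 13.39 ≈ 13.4 mm.
Precipitation = ε × PW = 0.38 × 13.4 = 5.1 mm.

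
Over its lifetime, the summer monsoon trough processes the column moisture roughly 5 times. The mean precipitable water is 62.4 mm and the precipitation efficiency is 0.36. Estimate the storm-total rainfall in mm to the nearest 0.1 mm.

rainfall ≈ 112.3 mm

Each cycle deposits ε × PW = 0.36 × 62.4 = 22.464 mm.
Over 5 cycles: 5 × 22.464 = 112.3 mm.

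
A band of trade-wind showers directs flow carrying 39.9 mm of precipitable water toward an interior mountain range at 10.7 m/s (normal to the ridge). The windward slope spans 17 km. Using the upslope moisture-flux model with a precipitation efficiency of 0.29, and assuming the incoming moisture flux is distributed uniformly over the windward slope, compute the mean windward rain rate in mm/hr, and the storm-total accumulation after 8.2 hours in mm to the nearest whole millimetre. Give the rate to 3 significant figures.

Incoming column moisture flux per unit ridge length: F = V × PW = 10.7 × 39.9 = 426.93 mm·m/s.
Spread over the 17 km slope with efficiency ε = 0.29: R = ε·F/W = 0.29 × 426.93 / 17000 m = 7.283e-03 mm/s.
R = 7.283e-03 × 3600 = 26.2 mm/hr.
Over 8.2 h: total = 26.2 × 8.2 = 214.84 ≈ 215 mm.

R ≈ 26.2 mm/hr; total ≈ 215 mm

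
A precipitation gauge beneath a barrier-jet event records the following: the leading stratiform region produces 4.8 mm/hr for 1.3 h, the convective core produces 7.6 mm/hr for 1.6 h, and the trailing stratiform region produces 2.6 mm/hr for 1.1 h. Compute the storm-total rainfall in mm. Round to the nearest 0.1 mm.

total ≈ 21.3 mm

Total = Σ Rᵢ Δtᵢ = 4.8 × 1.3 + 7.6 × 1.6 + 2.6 × 1.1
      = 6.24 + 12.16 + 2.86 = 21.3 mm.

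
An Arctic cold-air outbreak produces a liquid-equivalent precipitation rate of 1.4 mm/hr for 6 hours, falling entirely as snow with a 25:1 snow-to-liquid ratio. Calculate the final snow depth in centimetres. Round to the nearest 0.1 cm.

Liquid-equivalent depth = 1.4 × 6 = 8.4 mm.
Snow depth = 8.4 mm × 25 = 210 mm = 21.0 cm.

snow depth ≈ 21.0 cm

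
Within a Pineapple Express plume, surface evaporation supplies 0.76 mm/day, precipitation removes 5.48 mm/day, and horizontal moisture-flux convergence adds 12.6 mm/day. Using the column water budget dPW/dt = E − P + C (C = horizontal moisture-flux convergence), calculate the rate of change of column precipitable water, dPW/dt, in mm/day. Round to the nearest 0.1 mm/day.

dPW/dt ≈ 7.9 mm/day

dPW/dt = E − P + C = 0.76 − 5.48 + (12.6) = 7.9 mm/day.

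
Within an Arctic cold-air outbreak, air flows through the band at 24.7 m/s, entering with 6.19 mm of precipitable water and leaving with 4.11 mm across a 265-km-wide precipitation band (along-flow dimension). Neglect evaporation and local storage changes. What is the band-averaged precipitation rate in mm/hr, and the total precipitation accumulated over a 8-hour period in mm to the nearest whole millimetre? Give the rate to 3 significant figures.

Column moisture flux per unit crosswind length is F = V × PW.
Inflow: F_in = 24.7 × 6.19 = 152.893 mm·m/s
Outflow: F_out = 24.7 × 4.11 = 101.517 mm·m/s
Steady-state rate R = (F_in − F_out)/L = (152.893 − 101.517) / 265000 m = 1.939e-04 mm/s.
R = 1.939e-04 × 3600 = 0.698 mm/hr.
Over 8 h: total = 0.698 × 8 = 5.584 ≈ 6 mm.

R ≈ 0.698 mm/hr; total ≈ 6 mm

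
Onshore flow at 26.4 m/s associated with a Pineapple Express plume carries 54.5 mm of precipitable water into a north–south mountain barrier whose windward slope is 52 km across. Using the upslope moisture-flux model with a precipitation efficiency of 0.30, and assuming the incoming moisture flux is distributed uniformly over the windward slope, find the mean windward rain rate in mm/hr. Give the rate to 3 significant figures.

Incoming column moisture flux per unit ridge length: F = V × PW = 26.4 × 54.5 = 1438.8 mm·m/s.
Spread over the 52 km slope with efficiency ε = 0.30: R = ε·F/W = 0.30 × 1438.8 / 52000 m = 8.301e-03 mm/s.
R = 8.301e-03 × 3600 = 29.9 mm/hr.

R ≈ 29.9 mm/hr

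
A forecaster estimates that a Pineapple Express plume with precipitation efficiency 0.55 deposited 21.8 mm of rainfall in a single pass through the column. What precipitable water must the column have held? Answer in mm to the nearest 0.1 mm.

PW ≈ 39.6 mm

PW = rainfall / ε = 21.8 / 0.55 = 39.6 mm.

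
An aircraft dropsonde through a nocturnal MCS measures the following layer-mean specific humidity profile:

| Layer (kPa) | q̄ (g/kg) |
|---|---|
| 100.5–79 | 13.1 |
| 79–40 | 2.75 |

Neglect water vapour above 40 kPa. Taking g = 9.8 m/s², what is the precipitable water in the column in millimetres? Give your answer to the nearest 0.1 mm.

Precipitable water is the column-integrated vapour mass per unit area: PW = (1/g) Σ q̄ Δp, with q in kg/kg and Δp in Pa (1 kg/m² of water = 1 mm).
Layer 100.5–79 kPa: Δp = 215 hPa = 21500 Pa, q̄ = 0.0131 kg/kg → 0.0131 × 21500 / 9.8 = 28.74 mm
Layer 79–40 kPa: Δp = 390 hPa = 39000 Pa, q̄ = 0.00275 kg/kg → 0.00275 × 39000 / 9.8 = 10.94 mm
PW = 28.74 + 10.94 = 39.68 ≈ 39.7 mm.

PW ≈ 39.7 mm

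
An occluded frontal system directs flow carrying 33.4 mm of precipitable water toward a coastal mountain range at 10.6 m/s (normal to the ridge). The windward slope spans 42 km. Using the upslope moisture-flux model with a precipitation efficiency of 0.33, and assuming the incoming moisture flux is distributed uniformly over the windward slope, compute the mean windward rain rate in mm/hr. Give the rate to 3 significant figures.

R ≈ 10.0 mm/hr

Incoming column moisture flux per unit ridge length: F = V × PW = 10.6 × 33.4 = 354.04 mm·m/s.
Spread over the 42 km slope with efficiency ε = 0.33: R = ε·F/W = 0.33 × 354.04 / 42000 m = 2.782e-03 mm/s.
R = 2.782e-03 × 3600 = 10.0 mm/hr.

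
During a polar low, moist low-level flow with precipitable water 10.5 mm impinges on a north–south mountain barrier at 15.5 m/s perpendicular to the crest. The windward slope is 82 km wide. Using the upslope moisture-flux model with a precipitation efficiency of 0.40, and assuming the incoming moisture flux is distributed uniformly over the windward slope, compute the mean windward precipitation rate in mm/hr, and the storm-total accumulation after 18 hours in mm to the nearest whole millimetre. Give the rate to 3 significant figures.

R ≈ 2.86 mm/hr; total ≈ 51 mm

Incoming column moisture flux per unit ridge length: F = V × PW = 15.5 × 10.5 = 162.75 mm·m/s.
Spread over the 82 km slope with efficiency ε = 0.40: R = ε·F/W = 0.40 × 162.75 / 82000 m = 7.939e-04 mm/s.
R = 7.939e-04 × 3600 = 2.86 mm/hr.
Over 18 h: total = 2.86 × 18 = 51.48 ≈ 51 mm.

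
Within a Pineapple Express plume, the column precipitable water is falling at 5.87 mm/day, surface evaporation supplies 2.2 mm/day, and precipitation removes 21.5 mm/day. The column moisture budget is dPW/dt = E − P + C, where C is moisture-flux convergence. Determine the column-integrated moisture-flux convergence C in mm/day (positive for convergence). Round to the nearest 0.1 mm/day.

C ≈ 13.4 mm/day

dPW/dt = -5.87 mm/day.
C = dPW/dt − E + P = (-5.87) − 2.2 + 21.5 = 13.4 mm/day.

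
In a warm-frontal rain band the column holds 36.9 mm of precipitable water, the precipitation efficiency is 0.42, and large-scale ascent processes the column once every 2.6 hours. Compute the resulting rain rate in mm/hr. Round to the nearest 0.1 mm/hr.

R ≈ 6.0 mm/hr

Each overturning extracts ε × PW = 0.42 × 36.9 = 15.498 mm.
Rate = ε·PW / τ = 15.498 / 2.6 h = 6.0 mm/hr.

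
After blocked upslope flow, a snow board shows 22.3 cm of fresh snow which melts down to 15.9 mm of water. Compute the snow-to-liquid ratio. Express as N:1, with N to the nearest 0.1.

Ratio = snow depth / SWE = 223 mm / 15.9 mm = 14.0, i.e. 14.0:1.

ratio ≈ 14.0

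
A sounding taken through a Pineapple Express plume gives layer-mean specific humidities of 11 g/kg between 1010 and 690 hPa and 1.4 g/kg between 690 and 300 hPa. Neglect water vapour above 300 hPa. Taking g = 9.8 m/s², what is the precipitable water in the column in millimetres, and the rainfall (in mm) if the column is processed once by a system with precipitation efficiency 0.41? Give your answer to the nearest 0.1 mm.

PW ≈ 41.5 mm; rainfall ≈ 17.0 mm

Precipitable water is the column-integrated vapour mass per unit area: PW = (1/g) Σ q̄ Δp, with q in kg/kg and Δp in Pa (1 kg/m² of water = 1 mm).
Layer 1010–690 hPa: Δp = 320 hPa = 32000 Pa, q̄ = 0.011 kg/kg → 0.011 × 32000 / 9.8 = 35.92 mm
Layer 690–300 hPa: Δp = 390 hPa = 39000 Pa, q̄ = 0.0014 kg/kg → 0.0014 × 39000 / 9.8 = 5.57 mm
PW = 35.92 + 5.57 = 41.49 ≈ 41.5 mm.
Rainfall = ε × PW = 0.41 × 41.5 = 17.0 mm.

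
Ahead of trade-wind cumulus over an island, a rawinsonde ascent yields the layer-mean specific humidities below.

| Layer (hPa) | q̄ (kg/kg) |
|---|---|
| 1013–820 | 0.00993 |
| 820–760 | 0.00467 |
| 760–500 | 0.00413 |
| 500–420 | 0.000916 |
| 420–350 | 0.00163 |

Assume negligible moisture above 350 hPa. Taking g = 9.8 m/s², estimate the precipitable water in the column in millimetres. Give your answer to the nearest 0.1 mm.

Precipitable water is the column-integrated vapour mass per unit area: PW = (1/g) Σ q̄ Δp, with q in kg/kg and Δp in Pa (1 kg/m² of water = 1 mm).
Layer 1013–820 hPa: Δp = 193 hPa = 19300 Pa, q̄ = 0.00993 kg/kg → 0.00993 × 19300 / 9.8 = 19.56 mm
Layer 820–760 hPa: Δp = 60 hPa = 6000 Pa, q̄ = 0.00467 kg/kg → 0.00467 × 6000 / 9.8 = 2.86 mm
Layer 760–500 hPa: Δp = 260 hPa = 26000 Pa, q̄ = 0.00413 kg/kg → 0.00413 × 26000 / 9.8 = 10.96 mm
Layer 500–420 hPa: Δp = 80 hPa = 8000 Pa, q̄ = 0.000916 kg/kg → 0.000916 × 8000 / 9.8 = 0.75 mm
Layer 420–350 hPa: Δp = 70 hPa = 7000 Pa, q̄ = 0.00163 kg/kg → 0.00163 × 7000 / 9.8 = 1.16 mm
PW = 19.56 + 2.86 + 10.96 + 0.75 + 1.16 = 35.29 ≈ 35.3 mm.

PW ≈ 35.3 mm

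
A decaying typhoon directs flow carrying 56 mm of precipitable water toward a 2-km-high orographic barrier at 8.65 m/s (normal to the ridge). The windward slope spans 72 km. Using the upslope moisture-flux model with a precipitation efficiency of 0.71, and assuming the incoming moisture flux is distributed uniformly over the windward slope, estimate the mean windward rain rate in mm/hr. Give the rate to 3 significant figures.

Incoming column moisture flux per unit ridge length: F = V × PW = 8.65 × 56 = 484.4 mm·m/s.
Spread over the 72 km slope with efficiency ε = 0.71: R = ε·F/W = 0.71 × 484.4 / 72000 m = 4.777e-03 mm/s.
R = 4.777e-03 × 3600 = 17.2 mm/hr.

R ≈ 17.2 mm/hr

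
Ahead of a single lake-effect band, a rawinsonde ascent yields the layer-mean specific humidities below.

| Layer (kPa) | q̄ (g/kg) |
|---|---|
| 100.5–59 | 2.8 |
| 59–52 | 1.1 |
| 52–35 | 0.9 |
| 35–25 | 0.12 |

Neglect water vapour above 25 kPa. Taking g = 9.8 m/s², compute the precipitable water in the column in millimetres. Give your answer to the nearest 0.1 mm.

PW ≈ 14.3 mm

Precipitable water is the column-integrated vapour mass per unit area: PW = (1/g) Σ q̄ Δp, with q in kg/kg and Δp in Pa (1 kg/m² of water = 1 mm).
Layer 100.5–59 kPa: Δp = 415 hPa = 41500 Pa, q̄ = 0.0028 kg/kg → 0.0028 × 41500 / 9.8 = 11.86 mm
Layer 59–52 kPa: Δp = 70 hPa = 7000 Pa, q̄ = 0.0011 kg/kg → 0.0011 × 7000 / 9.8 = 0.79 mm
Layer 52–35 kPa: Δp = 170 hPa = 17000 Pa, q̄ = 0.0009 kg/kg → 0.0009 × 17000 / 9.8 = 1.56 mm
Layer 35–25 kPa: Δp = 100 hPa = 10000 Pa, q̄ = 0.00012 kg/kg → 0.00012 × 10000 / 9.8 = 0.12 mm
PW = 11.86 + 0.79 + 1.56 + 0.12 = 14.33 ≈ 14.3 mm.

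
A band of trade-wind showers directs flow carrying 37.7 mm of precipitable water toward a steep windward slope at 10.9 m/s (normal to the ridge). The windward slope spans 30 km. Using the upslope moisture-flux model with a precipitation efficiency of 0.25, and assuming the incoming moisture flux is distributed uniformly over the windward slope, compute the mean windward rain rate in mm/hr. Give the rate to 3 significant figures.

R ≈ 12.3 mm/hr

Incoming column moisture flux per unit ridge length: F = V × PW = 10.9 × 37.7 = 410.93 mm·m/s.
Spread over the 30 km slope with efficiency ε = 0.25: R = ε·F/W = 0.25 × 410.93 / 30000 m = 3.424e-03 mm/s.
R = 3.424e-03 × 3600 = 12.3 mm/hr.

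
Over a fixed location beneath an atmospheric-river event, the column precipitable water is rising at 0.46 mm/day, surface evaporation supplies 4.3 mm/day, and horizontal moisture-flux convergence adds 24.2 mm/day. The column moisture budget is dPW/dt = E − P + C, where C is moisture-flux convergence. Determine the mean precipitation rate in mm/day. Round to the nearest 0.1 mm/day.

P ≈ 28.0 mm/day

dPW/dt = +0.46 mm/day.
P = E + C − dPW/dt = 4.3 + (24.2) − (+0.46) = 28.0 mm/day.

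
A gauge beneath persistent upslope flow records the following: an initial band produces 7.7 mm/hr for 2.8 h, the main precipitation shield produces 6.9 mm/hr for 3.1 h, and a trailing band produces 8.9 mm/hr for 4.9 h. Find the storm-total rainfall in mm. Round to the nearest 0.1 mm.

total ≈ 86.6 mm

Total = Σ Rᵢ Δtᵢ = 7.7 × 2.8 + 6.9 × 3.1 + 8.9 × 4.9
      = 21.56 + 21.39 + 43.61 = 86.6 mm.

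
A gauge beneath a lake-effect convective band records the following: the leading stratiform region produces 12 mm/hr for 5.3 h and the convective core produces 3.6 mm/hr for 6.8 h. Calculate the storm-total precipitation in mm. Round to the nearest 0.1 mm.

Total = Σ Rᵢ Δtᵢ = 12 × 5.3 + 3.6 × 6.8
      = 63.6 + 24.48 = 88.1 mm.

total ≈ 88.1 mm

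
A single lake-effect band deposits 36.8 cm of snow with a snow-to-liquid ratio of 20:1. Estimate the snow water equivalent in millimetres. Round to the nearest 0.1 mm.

SWE ≈ 18.4 mm

SWE = snow depth / ratio = 36.8 cm / 20 = 1.840 cm = 18.4 mm.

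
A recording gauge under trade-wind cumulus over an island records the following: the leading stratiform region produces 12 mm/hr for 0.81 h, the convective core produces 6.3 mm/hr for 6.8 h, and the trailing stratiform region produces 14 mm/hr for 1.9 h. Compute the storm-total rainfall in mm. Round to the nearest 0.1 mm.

total ≈ 79.2 mm

Total = Σ Rᵢ Δtᵢ = 12 × 0.81 + 6.3 × 6.8 + 14 × 1.9
      = 9.72 + 42.84 + 26.6 = 79.2 mm.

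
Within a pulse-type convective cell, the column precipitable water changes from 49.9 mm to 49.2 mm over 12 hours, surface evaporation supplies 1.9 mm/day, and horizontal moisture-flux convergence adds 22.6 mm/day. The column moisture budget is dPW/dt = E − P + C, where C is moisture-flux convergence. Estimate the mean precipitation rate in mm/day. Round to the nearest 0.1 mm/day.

dPW/dt = (49.2 − 49.9) mm / (12/24 day) = -1.400 mm/day.
P = E + C − dPW/dt = 1.9 + (22.6) − (-1.400) = 25.9 mm/day.

P ≈ 25.9 mm/day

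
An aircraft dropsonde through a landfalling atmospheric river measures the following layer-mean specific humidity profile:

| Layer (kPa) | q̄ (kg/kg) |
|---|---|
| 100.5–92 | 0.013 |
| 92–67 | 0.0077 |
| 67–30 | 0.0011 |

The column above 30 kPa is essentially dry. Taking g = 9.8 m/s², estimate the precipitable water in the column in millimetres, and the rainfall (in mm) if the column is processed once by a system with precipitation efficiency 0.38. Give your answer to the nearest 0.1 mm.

PW ≈ 35.1 mm; rainfall ≈ 13.3 mm

Precipitable water is the column-integrated vapour mass per unit area: PW = (1/g) Σ q̄ Δp, with q in kg/kg and Δp in Pa (1 kg/m² of water = 1 mm).
Layer 100.5–92 kPa: Δp = 85 hPa = 8500 Pa, q̄ = 0.013 kg/kg → 0.013 × 8500 / 9.8 = 11.28 mm
Layer 92–67 kPa: Δp = 250 hPa = 25000 Pa, q̄ = 0.0077 kg/kg → 0.0077 × 25000 / 9.8 = 19.64 mm
Layer 67–30 kPa: Δp = 370 hPa = 37000 Pa, q̄ = 0.0011 kg/kg → 0.0011 × 37000 / 9.8 = 4.15 mm
PW = 11.28 + 19.64 + 4.15 = 35.07 ≈ 35.1 mm.
Rainfall = ε × PW = 0.38 × 35.1 = 13.3 mm.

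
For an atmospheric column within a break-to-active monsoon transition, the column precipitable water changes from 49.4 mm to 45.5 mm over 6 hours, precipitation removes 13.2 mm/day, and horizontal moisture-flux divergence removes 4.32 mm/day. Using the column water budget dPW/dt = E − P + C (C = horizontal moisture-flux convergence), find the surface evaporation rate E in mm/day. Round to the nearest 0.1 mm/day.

E ≈ 1.9 mm/day

dPW/dt = (45.5 − 49.4) mm / (6/24 day) = -15.600 mm/day.
E = dPW/dt + P − C = (-15.600) + 13.2 − (-4.32) = 1.9 mm/day.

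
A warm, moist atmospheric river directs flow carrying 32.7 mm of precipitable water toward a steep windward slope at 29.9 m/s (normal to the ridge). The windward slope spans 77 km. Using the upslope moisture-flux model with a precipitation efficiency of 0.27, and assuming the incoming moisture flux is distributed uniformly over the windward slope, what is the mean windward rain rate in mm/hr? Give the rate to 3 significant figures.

R ≈ 12.3 mm/hr

Incoming column moisture flux per unit ridge length: F = V × PW = 29.9 × 32.7 = 977.73 mm·m/s.
Spread over the 77 km slope with efficiency ε = 0.27: R = ε·F/W = 0.27 × 977.73 / 77000 m = 3.428e-03 mm/s.
R = 3.428e-03 × 3600 = 12.3 mm/hr.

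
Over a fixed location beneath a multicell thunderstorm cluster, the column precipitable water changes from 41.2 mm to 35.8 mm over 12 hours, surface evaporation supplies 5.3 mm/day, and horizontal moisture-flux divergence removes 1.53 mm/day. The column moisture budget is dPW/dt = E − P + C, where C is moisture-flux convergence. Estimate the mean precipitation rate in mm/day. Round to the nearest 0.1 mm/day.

dPW/dt = (35.8 − 41.2) mm / (12/24 day) = -10.800 mm/day.
P = E + C − dPW/dt = 5.3 + (-1.53) − (-10.800) = 14.6 mm/day.

P ≈ 14.6 mm/day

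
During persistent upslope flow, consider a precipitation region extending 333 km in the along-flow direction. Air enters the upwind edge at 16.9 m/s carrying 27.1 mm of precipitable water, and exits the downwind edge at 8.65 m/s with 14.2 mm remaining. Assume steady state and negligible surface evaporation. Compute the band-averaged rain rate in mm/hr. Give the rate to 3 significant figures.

Column moisture flux per unit crosswind length is F = V × PW.
Inflow: F_in = 16.9 × 27.1 = 457.99 mm·m/s
Outflow: F_out = 8.65 × 14.2 = 122.83 mm·m/s
Steady-state rate R = (F_in − F_out)/L = (457.99 − 122.83) / 333000 m = 1.006e-03 mm/s.
R = 1.006e-03 × 3600 = 3.62 mm/hr.

R ≈ 3.62 mm/hr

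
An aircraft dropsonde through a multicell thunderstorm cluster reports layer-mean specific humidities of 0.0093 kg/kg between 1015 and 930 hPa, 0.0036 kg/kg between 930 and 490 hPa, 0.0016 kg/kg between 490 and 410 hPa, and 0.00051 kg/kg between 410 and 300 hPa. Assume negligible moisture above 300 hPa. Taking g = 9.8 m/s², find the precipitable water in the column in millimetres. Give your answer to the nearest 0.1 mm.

Precipitable water is the column-integrated vapour mass per unit area: PW = (1/g) Σ q̄ Δp, with q in kg/kg and Δp in Pa (1 kg/m² of water = 1 mm).
Layer 1015–930 hPa: Δp = 85 hPa = 8500 Pa, q̄ = 0.0093 kg/kg → 0.0093 × 8500 / 9.8 = 8.07 mm
Layer 930–490 hPa: Δp = 440 hPa = 44000 Pa, q̄ = 0.0036 kg/kg → 0.0036 × 44000 / 9.8 = 16.16 mm
Layer 490–410 hPa: Δp = 80 hPa = 8000 Pa, q̄ = 0.0016 kg/kg → 0.0016 × 8000 / 9.8 = 1.31 mm
Layer 410–300 hPa: Δp = 110 hPa = 11000 Pa, q̄ = 0.00051 kg/kg → 0.00051 × 11000 / 9.8 = 0.57 mm
PW = 8.07 + 16.16 + 1.31 + 0.57 = 26.11 ≈ 26.1 mm.

PW ≈ 26.1 mm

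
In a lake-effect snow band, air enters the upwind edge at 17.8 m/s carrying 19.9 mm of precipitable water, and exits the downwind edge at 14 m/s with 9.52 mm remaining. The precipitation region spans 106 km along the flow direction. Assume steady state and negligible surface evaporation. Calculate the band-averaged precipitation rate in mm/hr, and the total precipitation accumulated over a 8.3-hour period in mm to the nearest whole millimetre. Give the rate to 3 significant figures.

Column moisture flux per unit crosswind length is F = V × PW.
Inflow: F_in = 17.8 × 19.9 = 354.22 mm·m/s
Outflow: F_out = 14 × 9.52 = 133.28 mm·m/s
Steady-state rate R = (F_in − F_out)/L = (354.22 − 133.28) / 106000 m = 2.084e-03 mm/s.
R = 2.084e-03 × 3600 = 7.50 mm/hr.
Over 8.3 h: total = 7.50 × 8.3 = 62.25 ≈ 62 mm.

R ≈ 7.50 mm/hr; total ≈ 62 mm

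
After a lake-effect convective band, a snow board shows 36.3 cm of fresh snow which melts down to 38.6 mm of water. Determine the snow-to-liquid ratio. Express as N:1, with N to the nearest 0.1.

Ratio = snow depth / SWE = 363 mm / 38.6 mm = 9.4, i.e. 9.4:1.

ratio ≈ 9.4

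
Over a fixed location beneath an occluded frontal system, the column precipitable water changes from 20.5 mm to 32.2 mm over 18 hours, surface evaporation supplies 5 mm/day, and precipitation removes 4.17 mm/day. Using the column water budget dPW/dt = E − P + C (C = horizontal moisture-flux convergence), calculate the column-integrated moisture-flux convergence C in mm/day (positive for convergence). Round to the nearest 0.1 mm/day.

dPW/dt = (32.2 − 20.5) mm / (18/24 day) = +15.600 mm/day.
C = dPW/dt − E + P = (+15.600) − 5 + 4.17 = 14.8 mm/day.

C ≈ 14.8 mm/day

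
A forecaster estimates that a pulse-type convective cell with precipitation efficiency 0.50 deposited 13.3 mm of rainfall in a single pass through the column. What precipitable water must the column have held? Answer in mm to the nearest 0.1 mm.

PW = rainfall / ε = 13.3 / 0.50 = 26.6 mm.

PW ≈ 26.6 mm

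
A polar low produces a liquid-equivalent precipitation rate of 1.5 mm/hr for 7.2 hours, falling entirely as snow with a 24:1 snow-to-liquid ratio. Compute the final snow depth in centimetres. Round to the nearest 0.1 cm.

Liquid-equivalent depth = 1.5 × 7.2 = 10.8 mm.
Snow depth = 10.8 mm × 24 = 259.2 mm = 25.9 cm.

snow depth ≈ 25.9 cm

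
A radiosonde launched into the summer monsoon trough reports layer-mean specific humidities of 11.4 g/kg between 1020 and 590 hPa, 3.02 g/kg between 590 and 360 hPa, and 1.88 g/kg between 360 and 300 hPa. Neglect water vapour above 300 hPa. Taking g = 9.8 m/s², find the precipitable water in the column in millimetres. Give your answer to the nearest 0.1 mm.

PW ≈ 58.3 mm

Precipitable water is the column-integrated vapour mass per unit area: PW = (1/g) Σ q̄ Δp, with q in kg/kg and Δp in Pa (1 kg/m² of water = 1 mm).
Layer 1020–590 hPa: Δp = 430 hPa = 43000 Pa, q̄ = 0.0114 kg/kg → 0.0114 × 43000 / 9.8 = 50.02 mm
Layer 590–360 hPa: Δp = 230 hPa = 23000 Pa, q̄ = 0.00302 kg/kg → 0.00302 × 23000 / 9.8 = 7.09 mm
Layer 360–300 hPa: Δp = 60 hPa = 6000 Pa, q̄ = 0.00188 kg/kg → 0.00188 × 6000 / 9.8 = 1.15 mm
PW = 50.02 + 7.09 + 1.15 = 58.26 ≈ 58.3 mm.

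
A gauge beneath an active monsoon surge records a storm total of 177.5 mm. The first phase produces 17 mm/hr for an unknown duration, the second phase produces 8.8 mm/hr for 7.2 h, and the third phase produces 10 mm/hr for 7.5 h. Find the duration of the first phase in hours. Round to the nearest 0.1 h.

Known phases: 8.8 × 7.2 + 10 × 7.5 = 63.36 + 75 = 138.36 mm.
Remaining depth = 177.5 − 138.36 = 39.14 mm.
Duration = 39.14 / 17 = 2.3 h.

duration ≈ 2.3 h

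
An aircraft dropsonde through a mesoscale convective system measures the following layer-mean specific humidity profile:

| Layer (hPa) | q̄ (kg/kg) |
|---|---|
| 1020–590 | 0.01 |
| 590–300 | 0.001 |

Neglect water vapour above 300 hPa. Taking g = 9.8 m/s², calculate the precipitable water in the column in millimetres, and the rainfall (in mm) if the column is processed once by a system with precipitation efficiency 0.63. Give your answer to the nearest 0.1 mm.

Precipitable water is the column-integrated vapour mass per unit area: PW = (1/g) Σ q̄ Δp, with q in kg/kg and Δp in Pa (1 kg/m² of water = 1 mm).
Layer 1020–590 hPa: Δp = 430 hPa = 43000 Pa, q̄ = 0.01 kg/kg → 0.01 × 43000 / 9.8 = 43.88 mm
Layer 590–300 hPa: Δp = 290 hPa = 29000 Pa, q̄ = 0.001 kg/kg → 0.001 × 29000 / 9.8 = 2.96 mm
PW = 43.88 + 2.96 = 46.84 ≈ 46.8 mm.
Rainfall = ε × PW = 0.63 × 46.8 = 29.5 mm.

PW ≈ 46.8 mm; rainfall ≈ 29.5 mm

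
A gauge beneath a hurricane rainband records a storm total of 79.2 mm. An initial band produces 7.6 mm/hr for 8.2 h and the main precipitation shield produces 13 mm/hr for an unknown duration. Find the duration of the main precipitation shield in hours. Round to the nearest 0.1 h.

duration ≈ 1.3 h

Known phases: 7.6 × 8.2 = 62.32 mm.
Remaining depth = 79.2 − 62.32 = 16.88 mm.
Duration = 16.88 / 13 = 1.3 h.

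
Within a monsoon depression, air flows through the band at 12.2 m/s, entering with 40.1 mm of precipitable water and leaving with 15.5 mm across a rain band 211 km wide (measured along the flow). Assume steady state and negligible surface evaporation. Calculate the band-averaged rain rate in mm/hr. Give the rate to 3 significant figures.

Column moisture flux per unit crosswind length is F = V × PW.
Inflow: F_in = 12.2 × 40.1 = 489.22 mm·m/s
Outflow: F_out = 12.2 × 15.5 = 189.1 mm·m/s
Steady-state rate R = (F_in − F_out)/L = (489.22 − 189.1) / 211000 m = 1.422e-03 mm/s.
R = 1.422e-03 × 3600 = 5.12 mm/hr.

R ≈ 5.12 mm/hr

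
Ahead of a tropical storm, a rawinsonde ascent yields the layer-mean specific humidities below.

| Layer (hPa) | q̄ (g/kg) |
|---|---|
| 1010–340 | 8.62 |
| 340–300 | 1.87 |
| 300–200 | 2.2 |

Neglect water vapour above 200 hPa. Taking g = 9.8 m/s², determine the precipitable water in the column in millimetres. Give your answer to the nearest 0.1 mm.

PW ≈ 61.9 mm

Precipitable water is the column-integrated vapour mass per unit area: PW = (1/g) Σ q̄ Δp, with q in kg/kg and Δp in Pa (1 kg/m² of water = 1 mm).
Layer 1010–340 hPa: Δp = 670 hPa = 67000 Pa, q̄ = 0.00862 kg/kg → 0.00862 × 67000 / 9.8 = 58.93 mm
Layer 340–300 hPa: Δp = 40 hPa = 4000 Pa, q̄ = 0.00187 kg/kg → 0.00187 × 4000 / 9.8 = 0.76 mm
Layer 300–200 hPa: Δp = 100 hPa = 10000 Pa, q̄ = 0.0022 kg/kg → 0.0022 × 10000 / 9.8 = 2.24 mm
PW = 58.93 + 0.76 + 2.24 = 61.93 ≈ 61.9 mm.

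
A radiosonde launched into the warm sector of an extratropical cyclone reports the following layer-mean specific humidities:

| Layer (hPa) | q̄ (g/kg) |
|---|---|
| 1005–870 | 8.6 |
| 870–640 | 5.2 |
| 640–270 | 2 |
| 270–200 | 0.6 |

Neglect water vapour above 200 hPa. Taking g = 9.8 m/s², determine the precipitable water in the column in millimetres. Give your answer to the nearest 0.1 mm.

Precipitable water is the column-integrated vapour mass per unit area: PW = (1/g) Σ q̄ Δp, with q in kg/kg and Δp in Pa (1 kg/m² of water = 1 mm).
Layer 1005–870 hPa: Δp = 135 hPa = 13500 Pa, q̄ = 0.0086 kg/kg → 0.0086 × 13500 / 9.8 = 11.85 mm
Layer 870–640 hPa: Δp = 230 hPa = 23000 Pa, q̄ = 0.0052 kg/kg → 0.0052 × 23000 / 9.8 = 12.20 mm
Layer 640–270 hPa: Δp = 370 hPa = 37000 Pa, q̄ = 0.002 kg/kg → 0.002 × 37000 / 9.8 = 7.55 mm
Layer 270–200 hPa: Δp = 70 hPa = 7000 Pa, q̄ = 0.0006 kg/kg → 0.0006 × 7000 / 9.8 = 0.43 mm
PW = 11.85 + 12.20 + 7.55 + 0.43 = 32.03 ≈ 32.0 mm.

PW ≈ 32.0 mm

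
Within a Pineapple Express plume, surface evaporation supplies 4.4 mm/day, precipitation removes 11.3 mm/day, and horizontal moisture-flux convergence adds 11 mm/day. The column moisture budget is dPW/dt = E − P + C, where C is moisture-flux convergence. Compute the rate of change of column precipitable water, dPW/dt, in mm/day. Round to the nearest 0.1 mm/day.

dPW/dt = E − P + C = 4.4 − 11.3 + (11) = 4.1 mm/day.

dPW/dt ≈ 4.1 mm/day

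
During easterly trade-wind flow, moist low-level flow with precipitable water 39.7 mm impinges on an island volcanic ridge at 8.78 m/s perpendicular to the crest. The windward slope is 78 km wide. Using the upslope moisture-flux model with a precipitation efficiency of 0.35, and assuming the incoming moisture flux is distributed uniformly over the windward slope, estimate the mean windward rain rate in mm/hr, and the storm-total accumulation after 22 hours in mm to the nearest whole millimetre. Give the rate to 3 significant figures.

R ≈ 5.63 mm/hr; total ≈ 124 mm

Incoming column moisture flux per unit ridge length: F = V × PW = 8.78 × 39.7 = 348.566 mm·m/s.
Spread over the 78 km slope with efficiency ε = 0.35: R = ε·F/W = 0.35 × 348.566 / 78000 m = 1.564e-03 mm/s.
R = 1.564e-03 × 3600 = 5.63 mm/hr.
Over 22 h: total = 5.63 × 22 = 123.86 ≈ 124 mm.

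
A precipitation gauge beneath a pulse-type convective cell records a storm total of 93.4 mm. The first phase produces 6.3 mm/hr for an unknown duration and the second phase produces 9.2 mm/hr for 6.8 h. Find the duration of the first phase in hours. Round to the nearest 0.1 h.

duration ≈ 4.9 h

Known phases: 9.2 × 6.8 = 62.56 mm.
Remaining depth = 93.4 − 62.56 = 30.84 mm.
Duration = 30.84 / 6.3 = 4.9 h.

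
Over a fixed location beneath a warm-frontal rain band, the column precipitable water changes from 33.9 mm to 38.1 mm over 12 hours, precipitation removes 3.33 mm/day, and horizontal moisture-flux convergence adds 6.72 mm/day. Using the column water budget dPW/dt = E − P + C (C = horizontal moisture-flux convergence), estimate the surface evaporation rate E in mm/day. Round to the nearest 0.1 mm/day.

E ≈ 5.0 mm/day

dPW/dt = (38.1 − 33.9) mm / (12/24 day) = +8.400 mm/day.
E = dPW/dt + P − C = (+8.400) + 3.33 − (6.72) = 5.0 mm/day.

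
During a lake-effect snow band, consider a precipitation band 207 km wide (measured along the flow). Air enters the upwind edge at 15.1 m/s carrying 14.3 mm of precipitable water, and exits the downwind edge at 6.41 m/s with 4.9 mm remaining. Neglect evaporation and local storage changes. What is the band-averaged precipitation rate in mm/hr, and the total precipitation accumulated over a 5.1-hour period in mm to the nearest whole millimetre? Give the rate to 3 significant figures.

Column moisture flux per unit crosswind length is F = V × PW.
Inflow: F_in = 15.1 × 14.3 = 215.93 mm·m/s
Outflow: F_out = 6.41 × 4.9 = 31.409 mm·m/s
Steady-state rate R = (F_in − F_out)/L = (215.93 − 31.409) / 207000 m = 8.914e-04 mm/s.
R = 8.914e-04 × 3600 = 3.21 mm/hr.
Over 5.1 h: total = 3.21 × 5.1 = 16.371 ≈ 16 mm.

R ≈ 3.21 mm/hr; total ≈ 16 mm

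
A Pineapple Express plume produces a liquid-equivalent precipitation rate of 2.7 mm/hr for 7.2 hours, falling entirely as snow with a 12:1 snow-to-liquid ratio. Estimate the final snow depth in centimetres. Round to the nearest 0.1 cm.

Liquid-equivalent depth = 2.7 × 7.2 = 19.44 mm.
Snow depth = 19.44 mm × 12 = 233.28 mm = 23.3 cm.

snow depth ≈ 23.3 cm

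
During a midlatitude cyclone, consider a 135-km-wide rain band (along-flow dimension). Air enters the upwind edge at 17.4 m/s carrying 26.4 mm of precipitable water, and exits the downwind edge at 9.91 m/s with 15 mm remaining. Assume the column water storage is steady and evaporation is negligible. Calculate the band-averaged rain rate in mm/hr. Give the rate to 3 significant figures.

Column moisture flux per unit crosswind length is F = V × PW.
Inflow: F_in = 17.4 × 26.4 = 459.36 mm·m/s
Outflow: F_out = 9.91 × 15 = 148.65 mm·m/s
Steady-state rate R = (F_in − F_out)/L = (459.36 − 148.65) / 135000 m = 2.302e-03 mm/s.
R = 2.302e-03 × 3600 = 8.29 mm/hr.

R ≈ 8.29 mm/hr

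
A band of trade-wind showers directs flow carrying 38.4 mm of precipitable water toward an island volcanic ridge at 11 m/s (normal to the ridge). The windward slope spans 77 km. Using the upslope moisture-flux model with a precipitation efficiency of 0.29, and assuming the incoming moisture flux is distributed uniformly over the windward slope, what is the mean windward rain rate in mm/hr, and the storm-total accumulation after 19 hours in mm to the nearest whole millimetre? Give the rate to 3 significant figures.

Incoming column moisture flux per unit ridge length: F = V × PW = 11 × 38.4 = 422.4 mm·m/s.
Spread over the 77 km slope with efficiency ε = 0.29: R = ε·F/W = 0.29 × 422.4 / 77000 m = 1.591e-03 mm/s.
R = 1.591e-03 × 3600 = 5.73 mm/hr.
Over 19 h: total = 5.73 × 19 = 108.87 ≈ 109 mm.

R ≈ 5.73 mm/hr; total ≈ 109 mm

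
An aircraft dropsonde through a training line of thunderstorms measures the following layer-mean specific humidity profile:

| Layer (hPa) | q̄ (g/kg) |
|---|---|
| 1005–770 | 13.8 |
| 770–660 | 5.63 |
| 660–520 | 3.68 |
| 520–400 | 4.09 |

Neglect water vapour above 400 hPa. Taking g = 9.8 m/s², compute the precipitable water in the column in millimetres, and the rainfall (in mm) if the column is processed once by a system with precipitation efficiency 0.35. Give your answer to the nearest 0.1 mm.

PW ≈ 49.7 mm; rainfall ≈ 17.4 mm

Precipitable water is the column-integrated vapour mass per unit area: PW = (1/g) Σ q̄ Δp, with q in kg/kg and Δp in Pa (1 kg/m² of water = 1 mm).
Layer 1005–770 hPa: Δp = 235 hPa = 23500 Pa, q̄ = 0.0138 kg/kg → 0.0138 × 23500 / 9.8 = 33.09 mm
Layer 770–660 hPa: Δp = 110 hPa = 11000 Pa, q̄ = 0.00563 kg/kg → 0.00563 × 11000 / 9.8 = 6.32 mm
Layer 660–520 hPa: Δp = 140 hPa = 14000 Pa, q̄ = 0.00368 kg/kg → 0.00368 × 14000 / 9.8 = 5.26 mm
Layer 520–400 hPa: Δp = 120 hPa = 12000 Pa, q̄ = 0.00409 kg/kg → 0.00409 × 12000 / 9.8 = 5.01 mm
PW = 33.09 + 6.32 + 5.26 + 5.01 = 49.68 ≈ 49.7 mm.
Rainfall = ε × PW = 0.35 × 49.7 = 17.4 mm.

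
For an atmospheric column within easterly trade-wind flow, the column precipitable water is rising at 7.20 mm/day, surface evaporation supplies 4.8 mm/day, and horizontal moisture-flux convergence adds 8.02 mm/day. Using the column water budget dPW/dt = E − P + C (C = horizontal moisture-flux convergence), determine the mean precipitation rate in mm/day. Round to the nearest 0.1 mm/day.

P ≈ 5.6 mm/day

dPW/dt = +7.20 mm/day.
P = E + C − dPW/dt = 4.8 + (8.02) − (+7.20) = 5.6 mm/day.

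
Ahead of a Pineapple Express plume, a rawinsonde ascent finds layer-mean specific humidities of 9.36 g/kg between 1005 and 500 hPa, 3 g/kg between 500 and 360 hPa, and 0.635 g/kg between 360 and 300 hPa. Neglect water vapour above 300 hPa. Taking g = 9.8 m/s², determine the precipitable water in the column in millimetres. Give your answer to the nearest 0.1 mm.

Precipitable water is the column-integrated vapour mass per unit area: PW = (1/g) Σ q̄ Δp, with q in kg/kg and Δp in Pa (1 kg/m² of water = 1 mm).
Layer 1005–500 hPa: Δp = 505 hPa = 50500 Pa, q̄ = 0.00936 kg/kg → 0.00936 × 50500 / 9.8 = 48.23 mm
Layer 500–360 hPa: Δp = 140 hPa = 14000 Pa, q̄ = 0.003 kg/kg → 0.003 × 14000 / 9.8 = 4.29 mm
Layer 360–300 hPa: Δp = 60 hPa = 6000 Pa, q̄ = 0.000635 kg/kg → 0.000635 × 6000 / 9.8 = 0.39 mm
PW = 48.23 + 4.29 + 0.39 = 52.91 ≈ 52.9 mm.

PW ≈ 52.9 mm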